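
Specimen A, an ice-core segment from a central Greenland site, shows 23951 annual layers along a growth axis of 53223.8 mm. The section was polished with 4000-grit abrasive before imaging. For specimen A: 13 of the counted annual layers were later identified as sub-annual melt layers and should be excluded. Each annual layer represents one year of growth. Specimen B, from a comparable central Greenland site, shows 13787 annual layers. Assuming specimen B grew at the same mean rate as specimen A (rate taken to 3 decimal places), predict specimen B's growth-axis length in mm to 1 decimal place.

30648.5 mm

Specimen A: true annual layer count = 23951 − 13 = 23938.
A: Mean rate = 53223.8 mm / 23938 years ≈ 2.223 mm per year.
Length of B = 2.223 × 13787 = 30648.5 mm.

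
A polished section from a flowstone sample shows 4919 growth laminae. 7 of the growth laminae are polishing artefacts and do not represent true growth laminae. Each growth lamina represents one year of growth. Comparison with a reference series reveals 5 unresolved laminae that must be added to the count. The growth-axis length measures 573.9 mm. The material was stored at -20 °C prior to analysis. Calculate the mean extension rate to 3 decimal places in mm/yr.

0.117 mm/yr

After corrections the count is 4919 − 7 + 5 = 4917 growth laminae.
573.9 mm over 4917 years gives 573.9 / 4917 ≈ 0.117 mm/yr.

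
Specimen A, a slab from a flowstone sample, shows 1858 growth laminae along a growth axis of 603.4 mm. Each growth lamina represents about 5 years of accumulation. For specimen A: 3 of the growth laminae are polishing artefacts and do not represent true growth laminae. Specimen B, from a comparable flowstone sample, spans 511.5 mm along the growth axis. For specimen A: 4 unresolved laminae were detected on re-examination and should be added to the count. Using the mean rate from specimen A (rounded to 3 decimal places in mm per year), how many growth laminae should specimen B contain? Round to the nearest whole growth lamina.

1574 growth laminae

Specimen A: correcting the raw count gives 1858 − 3 + 4 = 1859 true growth laminae.
Specimen A: multiplying by 5 years per growth lamina: 1859 × 5 = 9295 years.
A: Extension rate ≈ 603.4 / 9295 = 0.065 mm/year.
Specimen B: 511.5 mm / 0.065 mm per year = 7869.23 years; at 5 years per growth lamina that is 7869.23 / 5 ≈ 1574 growth laminae.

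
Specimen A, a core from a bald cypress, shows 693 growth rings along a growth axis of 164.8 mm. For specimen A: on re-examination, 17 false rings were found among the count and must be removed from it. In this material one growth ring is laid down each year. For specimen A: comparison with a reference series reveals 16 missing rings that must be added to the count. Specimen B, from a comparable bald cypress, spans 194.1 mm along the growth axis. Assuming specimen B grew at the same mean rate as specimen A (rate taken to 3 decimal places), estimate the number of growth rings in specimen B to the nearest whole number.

816 growth rings

Specimen A: correcting the raw count gives 693 − 17 + 16 = 692 true growth rings.
A: 164.8 mm over 692 years gives 164.8 / 692 ≈ 0.238 mm/year.
B spans 194.1 / 0.238 = 815.55 years ≈ 816 growth rings.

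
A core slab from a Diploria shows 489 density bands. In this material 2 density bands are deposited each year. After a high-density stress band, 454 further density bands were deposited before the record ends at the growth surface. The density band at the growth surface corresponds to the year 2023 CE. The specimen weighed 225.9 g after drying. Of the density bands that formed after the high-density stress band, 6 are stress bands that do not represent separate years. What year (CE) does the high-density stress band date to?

454 density bands formed after the high-density stress band.
454 − 6 false = 448 true density bands after the high-density stress band.
448 density bands at 2 per year is 448 / 2 = 224 years.
Counting back 224 years from 2023 CE places the high-density stress band in 2023 − 224 = 1799 CE.

1799 CE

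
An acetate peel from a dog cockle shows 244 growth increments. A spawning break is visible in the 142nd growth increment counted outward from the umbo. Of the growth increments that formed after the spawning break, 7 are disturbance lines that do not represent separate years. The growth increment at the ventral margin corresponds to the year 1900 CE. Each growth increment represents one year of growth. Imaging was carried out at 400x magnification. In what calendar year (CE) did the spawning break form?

244 − 142 = 102 growth increments lie beyond the spawning break toward the ventral margin.
Removing the 7 false growth increments leaves 102 − 7 = 95 true growth increments beyond the spawning break.
Counting back 95 years from 1900 CE places the spawning break in 1900 − 95 = 1805 CE.

1805 CE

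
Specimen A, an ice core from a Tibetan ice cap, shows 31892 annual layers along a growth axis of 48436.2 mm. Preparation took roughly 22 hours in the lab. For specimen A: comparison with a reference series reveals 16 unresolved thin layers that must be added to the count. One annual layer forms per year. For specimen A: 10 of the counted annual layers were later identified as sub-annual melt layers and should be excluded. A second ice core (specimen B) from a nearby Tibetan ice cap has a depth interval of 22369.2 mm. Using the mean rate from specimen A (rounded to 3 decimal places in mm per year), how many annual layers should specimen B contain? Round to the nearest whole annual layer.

Specimen A: correcting the raw count gives 31892 − 10 + 16 = 31898 true annual layers.
A: Extension rate ≈ 48436.2 / 31898 = 1.518 mm/yr.
B spans 22369.2 / 1.518 = 14735.97 years ≈ 14736 annual layers.

14736 annual layers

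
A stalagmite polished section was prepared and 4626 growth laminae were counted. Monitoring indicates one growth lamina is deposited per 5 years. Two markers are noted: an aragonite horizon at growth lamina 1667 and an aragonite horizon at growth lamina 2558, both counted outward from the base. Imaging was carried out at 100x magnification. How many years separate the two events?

2558 − 1667 = 891 growth laminae lie between the two events.
At 5 years per growth lamina, 891 × 5 = 4455 years.

4455 yr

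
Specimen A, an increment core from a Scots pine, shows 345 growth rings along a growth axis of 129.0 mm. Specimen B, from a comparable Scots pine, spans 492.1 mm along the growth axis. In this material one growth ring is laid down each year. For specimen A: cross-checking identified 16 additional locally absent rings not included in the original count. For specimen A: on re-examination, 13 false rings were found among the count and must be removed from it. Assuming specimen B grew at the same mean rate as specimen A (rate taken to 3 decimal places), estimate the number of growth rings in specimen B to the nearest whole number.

Specimen A: correcting the raw count gives 345 − 13 + 16 = 348 true growth rings.
A: Extension rate ≈ 129.0 / 348 = 0.371 mm per year.
Specimen B: 492.1 mm / 0.371 mm per year = 1326.42 years ≈ 1326 growth rings.

1326 growth rings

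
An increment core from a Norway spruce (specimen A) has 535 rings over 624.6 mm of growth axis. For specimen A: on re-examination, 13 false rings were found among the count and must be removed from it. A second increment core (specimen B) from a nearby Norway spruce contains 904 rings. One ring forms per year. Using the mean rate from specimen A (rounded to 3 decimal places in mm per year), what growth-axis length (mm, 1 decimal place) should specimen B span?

1082.1 mm

Specimen A: adjusted count: 535 − 13 = 522 rings.
A: Extension rate ≈ 624.6 / 522 = 1.197 mm/year.
B's length ≈ 1.197 × 904 = 1082.1 mm.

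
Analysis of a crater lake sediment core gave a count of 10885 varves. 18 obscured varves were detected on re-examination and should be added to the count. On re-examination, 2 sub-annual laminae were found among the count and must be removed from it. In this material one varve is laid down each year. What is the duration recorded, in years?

After corrections the count is 10885 − 2 + 18 = 10901 varves.
At one varve per year, that is 10901 years.

10901 years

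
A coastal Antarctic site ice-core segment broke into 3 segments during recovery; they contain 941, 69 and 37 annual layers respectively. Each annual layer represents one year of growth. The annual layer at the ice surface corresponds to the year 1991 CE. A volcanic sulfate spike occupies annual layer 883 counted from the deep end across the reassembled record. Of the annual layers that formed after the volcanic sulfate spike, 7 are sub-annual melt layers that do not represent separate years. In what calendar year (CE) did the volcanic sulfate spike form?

Total annual layers = 941 + 69 + 37 = 1047.
Between annual layer 883 and the ice surface there are 1047 − 883 = 164 annual layers.
164 − 7 false = 157 true annual layers after the volcanic sulfate spike.
Counting back 157 years from 1991 CE places the volcanic sulfate spike in 1991 − 157 = 1834 CE.

1834 CE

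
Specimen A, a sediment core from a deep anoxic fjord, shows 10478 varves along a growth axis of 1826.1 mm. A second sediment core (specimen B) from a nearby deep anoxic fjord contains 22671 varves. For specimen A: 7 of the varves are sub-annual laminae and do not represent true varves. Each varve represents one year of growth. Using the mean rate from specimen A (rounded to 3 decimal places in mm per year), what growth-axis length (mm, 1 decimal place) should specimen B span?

Specimen A: correcting the raw count gives 10478 − 7 = 10471 true varves.
A: Mean rate = 1826.1 mm / 10471 years ≈ 0.174 mm per year.
Length of B = 0.174 × 22671 = 3944.8 mm.

3944.8 mm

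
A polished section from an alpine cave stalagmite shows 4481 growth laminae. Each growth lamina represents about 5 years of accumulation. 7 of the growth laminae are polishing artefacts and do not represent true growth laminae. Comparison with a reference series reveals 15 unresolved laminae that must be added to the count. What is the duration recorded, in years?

22445 yr

True growth lamina count = 4481 − 7 + 15 = 4489.
Multiplying by 5 years per growth lamina: 4489 × 5 = 22445 years.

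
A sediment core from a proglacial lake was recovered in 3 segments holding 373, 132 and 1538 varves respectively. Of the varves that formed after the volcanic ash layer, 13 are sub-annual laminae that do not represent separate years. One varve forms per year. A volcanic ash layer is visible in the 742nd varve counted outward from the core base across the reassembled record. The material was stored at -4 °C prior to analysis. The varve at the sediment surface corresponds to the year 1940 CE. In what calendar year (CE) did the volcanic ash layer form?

Total varves = 373 + 132 + 1538 = 2043.
The volcanic ash layer sits at varve 742 from the core base, so 2043 − 742 = 1301 varves formed after it.
Excluding 13 false varves: 1301 − 13 = 1288.
Counting back 1288 years from 1940 CE places the volcanic ash layer in 1940 − 1288 = 652 CE.

652 CE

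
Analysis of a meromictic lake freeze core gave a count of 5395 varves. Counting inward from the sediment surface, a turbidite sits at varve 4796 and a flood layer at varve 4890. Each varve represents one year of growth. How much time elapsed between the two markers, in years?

Separation: 4890 − 4796 = 94 varves.
One varve per year makes the interval 94 years.

94 years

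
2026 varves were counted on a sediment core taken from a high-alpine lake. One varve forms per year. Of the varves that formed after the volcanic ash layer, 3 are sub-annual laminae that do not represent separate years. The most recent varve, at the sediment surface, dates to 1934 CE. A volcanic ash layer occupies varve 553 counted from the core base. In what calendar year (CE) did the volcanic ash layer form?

464 CE

Between varve 553 and the sediment surface there are 2026 − 553 = 1473 varves.
Removing the 3 false varves leaves 1473 − 3 = 1470 true varves beyond the volcanic ash layer.
The varve at the sediment surface is 1934 CE, so the volcanic ash layer dates to 1934 − 1470 = 464 CE.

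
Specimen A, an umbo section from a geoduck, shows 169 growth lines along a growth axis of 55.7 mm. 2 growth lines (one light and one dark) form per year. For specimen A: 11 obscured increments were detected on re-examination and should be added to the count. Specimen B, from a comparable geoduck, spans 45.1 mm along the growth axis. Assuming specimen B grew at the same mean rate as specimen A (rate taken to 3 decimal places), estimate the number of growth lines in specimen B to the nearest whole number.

Specimen A: after corrections the count is 169 + 11 = 180 growth lines.
Specimen A: dividing by 2 growth lines per year: 180 / 2 = 90 years.
A: Mean rate = 55.7 mm / 90 years ≈ 0.619 mm/yr.
Specimen B: 45.1 mm / 0.619 mm per year = 72.86 years; at 2 growth lines per year that is 72.86 × 2 ≈ 146 growth lines.

146 growth lines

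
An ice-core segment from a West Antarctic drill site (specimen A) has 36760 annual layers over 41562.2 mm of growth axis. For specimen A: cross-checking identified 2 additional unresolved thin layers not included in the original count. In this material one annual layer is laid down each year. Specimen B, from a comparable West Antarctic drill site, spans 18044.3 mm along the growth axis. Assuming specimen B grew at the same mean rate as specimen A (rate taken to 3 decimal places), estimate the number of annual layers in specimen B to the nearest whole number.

Specimen A: true annual layer count = 36760 + 2 = 36762.
A: 41562.2 mm over 36762 years gives 41562.2 / 36762 ≈ 1.131 mm/year.
Specimen B: 18044.3 mm / 1.131 mm per year = 15954.29 years ≈ 15954 annual layers.

15954 annual layers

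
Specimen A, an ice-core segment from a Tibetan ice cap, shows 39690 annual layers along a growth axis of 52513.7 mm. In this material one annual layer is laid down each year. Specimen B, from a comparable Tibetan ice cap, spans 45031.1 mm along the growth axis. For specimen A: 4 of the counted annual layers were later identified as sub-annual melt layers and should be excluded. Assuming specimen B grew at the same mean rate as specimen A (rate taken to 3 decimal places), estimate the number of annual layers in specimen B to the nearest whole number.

34037 annual layers

Specimen A: correcting the raw count gives 39690 − 4 = 39686 true annual layers.
A: 52513.7 mm over 39686 years gives 52513.7 / 39686 ≈ 1.323 mm per year.
Specimen B: 45031.1 mm / 1.323 mm per year = 34037.11 years ≈ 34037 annual layers.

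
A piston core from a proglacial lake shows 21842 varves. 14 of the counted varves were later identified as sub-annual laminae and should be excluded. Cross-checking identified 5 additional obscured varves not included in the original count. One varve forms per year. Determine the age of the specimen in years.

21833 years

True varve count = 21842 − 14 + 5 = 21833.
At one varve per year, that is 21833 years.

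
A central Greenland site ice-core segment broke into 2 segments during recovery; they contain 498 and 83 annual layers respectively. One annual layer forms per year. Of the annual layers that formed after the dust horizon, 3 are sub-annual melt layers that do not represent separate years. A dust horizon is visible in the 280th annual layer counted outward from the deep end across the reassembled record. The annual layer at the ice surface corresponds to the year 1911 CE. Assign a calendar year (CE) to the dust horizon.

Total annual layers = 498 + 83 = 581.
581 − 280 = 301 annual layers lie beyond the dust horizon toward the ice surface.
301 − 3 false = 298 true annual layers after the dust horizon.
The annual layer at the ice surface is 1911 CE, so the dust horizon dates to 1911 − 298 = 1613 CE.

1613 CE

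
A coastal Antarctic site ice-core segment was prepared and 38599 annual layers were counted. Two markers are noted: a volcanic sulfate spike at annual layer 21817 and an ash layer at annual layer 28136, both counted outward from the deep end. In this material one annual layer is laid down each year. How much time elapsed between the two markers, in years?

6319 years

28136 − 21817 = 6319 annual layers lie between the two events.
At one annual layer per year, 6319 years elapsed between them.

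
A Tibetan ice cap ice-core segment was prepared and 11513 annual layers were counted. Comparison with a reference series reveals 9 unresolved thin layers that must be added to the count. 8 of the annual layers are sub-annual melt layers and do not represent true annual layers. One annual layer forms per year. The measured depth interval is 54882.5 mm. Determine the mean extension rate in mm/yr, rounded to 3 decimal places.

Adjusted count: 11513 − 8 + 9 = 11514 annual layers.
Extension rate ≈ 54882.5 / 11514 = 4.767 mm/yr.

4.767 mm/yr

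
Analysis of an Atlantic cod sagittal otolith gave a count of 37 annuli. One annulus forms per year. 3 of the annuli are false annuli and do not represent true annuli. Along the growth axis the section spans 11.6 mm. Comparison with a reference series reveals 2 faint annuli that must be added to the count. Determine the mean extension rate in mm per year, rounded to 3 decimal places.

Adjusted count: 37 − 3 + 2 = 36 annuli.
Mean rate = 11.6 mm / 36 years ≈ 0.322 mm per year.

0.322 mm per year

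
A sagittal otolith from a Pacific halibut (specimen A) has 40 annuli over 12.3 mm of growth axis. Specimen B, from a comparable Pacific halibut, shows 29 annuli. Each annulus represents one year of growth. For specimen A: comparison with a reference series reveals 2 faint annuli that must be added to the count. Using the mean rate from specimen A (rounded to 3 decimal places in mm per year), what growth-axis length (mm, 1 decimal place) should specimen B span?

Specimen A: adjusted count: 40 + 2 = 42 annuli.
A: 12.3 mm over 42 years gives 12.3 / 42 ≈ 0.293 mm/yr.
For B, 0.293 mm/year × 29 years = 8.5 mm.

8.5 mm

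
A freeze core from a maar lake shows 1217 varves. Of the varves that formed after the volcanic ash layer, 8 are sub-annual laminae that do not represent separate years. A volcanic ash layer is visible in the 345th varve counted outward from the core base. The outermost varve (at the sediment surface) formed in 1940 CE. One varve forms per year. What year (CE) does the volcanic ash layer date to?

1076 CE

The volcanic ash layer sits at varve 345 from the core base, so 1217 − 345 = 872 varves formed after it.
Excluding 8 false varves: 872 − 8 = 864.
Counting back 864 years from 1940 CE places the volcanic ash layer in 1940 − 864 = 1076 CE.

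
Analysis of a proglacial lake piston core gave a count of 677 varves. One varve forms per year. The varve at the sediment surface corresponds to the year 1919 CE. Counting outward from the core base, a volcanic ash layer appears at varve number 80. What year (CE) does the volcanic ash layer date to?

Between varve 80 and the sediment surface there are 677 − 80 = 597 varves.
Counting back 597 years from 1919 CE places the volcanic ash layer in 1919 − 597 = 1322 CE.

1322 CE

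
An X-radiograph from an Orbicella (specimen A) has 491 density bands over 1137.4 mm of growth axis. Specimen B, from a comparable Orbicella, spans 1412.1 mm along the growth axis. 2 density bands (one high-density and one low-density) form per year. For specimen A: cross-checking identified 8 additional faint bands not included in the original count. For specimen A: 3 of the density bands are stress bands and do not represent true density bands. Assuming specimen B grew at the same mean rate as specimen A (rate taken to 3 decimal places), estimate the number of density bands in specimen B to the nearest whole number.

616 density bands

Specimen A: correcting the raw count gives 491 − 3 + 8 = 496 true density bands.
Specimen A: dividing by 2 density bands per year: 496 / 2 = 248 years.
A: 1137.4 mm over 248 years gives 1137.4 / 248 ≈ 4.586 mm/year.
For B, 1412.1 / 4.586 = 307.92 years; at 2 density bands per year that is 307.92 × 2 ≈ 616 density bands.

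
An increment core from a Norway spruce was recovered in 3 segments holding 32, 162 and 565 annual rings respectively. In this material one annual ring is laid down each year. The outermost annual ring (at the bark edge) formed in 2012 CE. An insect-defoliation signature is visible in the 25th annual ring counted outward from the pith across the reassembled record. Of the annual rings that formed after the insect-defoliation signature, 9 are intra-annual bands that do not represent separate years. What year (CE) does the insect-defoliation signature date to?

Total annual rings = 32 + 162 + 565 = 759.
The insect-defoliation signature sits at annual ring 25 from the pith, so 759 − 25 = 734 annual rings formed after it.
Excluding 9 false annual rings: 734 − 9 = 725.
The annual ring at the bark edge is 2012 CE, so the insect-defoliation signature dates to 2012 − 725 = 1287 CE.

1287 CE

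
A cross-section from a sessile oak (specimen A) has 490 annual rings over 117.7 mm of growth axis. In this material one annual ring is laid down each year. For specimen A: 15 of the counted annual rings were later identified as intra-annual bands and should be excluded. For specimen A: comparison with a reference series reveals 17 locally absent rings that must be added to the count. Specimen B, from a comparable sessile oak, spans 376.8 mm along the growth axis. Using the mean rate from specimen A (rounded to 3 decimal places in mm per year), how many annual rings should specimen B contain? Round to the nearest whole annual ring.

1577 annual rings

Specimen A: correcting the raw count gives 490 − 15 + 17 = 492 true annual rings.
A: Mean rate = 117.7 mm / 492 years ≈ 0.239 mm/year.
B spans 376.8 / 0.239 = 1576.57 years ≈ 1577 annual rings.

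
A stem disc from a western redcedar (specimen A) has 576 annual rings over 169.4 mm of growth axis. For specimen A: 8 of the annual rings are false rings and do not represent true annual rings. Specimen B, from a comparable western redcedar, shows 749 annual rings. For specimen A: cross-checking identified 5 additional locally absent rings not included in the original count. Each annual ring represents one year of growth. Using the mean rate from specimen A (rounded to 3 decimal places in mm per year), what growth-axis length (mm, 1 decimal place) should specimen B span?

221.7 mm

Specimen A: after corrections the count is 576 − 8 + 5 = 573 annual rings.
A: Extension rate ≈ 169.4 / 573 = 0.296 mm per year.
B's length ≈ 0.296 × 749 = 221.7 mm.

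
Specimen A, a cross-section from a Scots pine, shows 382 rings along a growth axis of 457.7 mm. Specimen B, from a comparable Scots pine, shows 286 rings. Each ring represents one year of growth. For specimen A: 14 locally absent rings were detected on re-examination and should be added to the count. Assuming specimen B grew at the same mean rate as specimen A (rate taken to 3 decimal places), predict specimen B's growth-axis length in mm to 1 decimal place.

Specimen A: adjusted count: 382 + 14 = 396 rings.
A: Mean rate = 457.7 mm / 396 years ≈ 1.156 mm/yr.
Length of B = 1.156 × 286 = 330.6 mm.

330.6 mm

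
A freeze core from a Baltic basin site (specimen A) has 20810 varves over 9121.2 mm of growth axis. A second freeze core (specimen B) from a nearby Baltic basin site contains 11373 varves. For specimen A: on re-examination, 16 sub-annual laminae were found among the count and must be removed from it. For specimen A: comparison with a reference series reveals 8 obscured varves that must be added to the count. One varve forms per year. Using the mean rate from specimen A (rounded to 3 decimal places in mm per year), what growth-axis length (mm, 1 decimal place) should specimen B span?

4981.4 mm

Specimen A: adjusted count: 20810 − 16 + 8 = 20802 varves.
A: Extension rate ≈ 9121.2 / 20802 = 0.438 mm/yr.
For B, 0.438 mm/year × 11373 years = 4981.4 mm.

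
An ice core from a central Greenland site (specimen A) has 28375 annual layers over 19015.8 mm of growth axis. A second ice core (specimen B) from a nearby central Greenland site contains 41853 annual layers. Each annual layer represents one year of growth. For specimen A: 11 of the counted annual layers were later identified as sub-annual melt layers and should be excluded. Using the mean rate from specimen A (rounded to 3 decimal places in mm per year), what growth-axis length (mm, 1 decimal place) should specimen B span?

28041.5 mm

Specimen A: correcting the raw count gives 28375 − 11 = 28364 true annual layers.
A: Mean rate = 19015.8 mm / 28364 years ≈ 0.670 mm per year.
B's length ≈ 0.670 × 41853 = 28041.5 mm.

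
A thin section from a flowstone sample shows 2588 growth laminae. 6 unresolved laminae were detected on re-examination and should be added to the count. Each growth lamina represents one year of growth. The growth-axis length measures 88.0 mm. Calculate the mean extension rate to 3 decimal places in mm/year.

Correcting the raw count gives 2588 + 6 = 2594 true growth laminae.
88.0 mm over 2594 years gives 88.0 / 2594 ≈ 0.034 mm/year.

0.034 mm/year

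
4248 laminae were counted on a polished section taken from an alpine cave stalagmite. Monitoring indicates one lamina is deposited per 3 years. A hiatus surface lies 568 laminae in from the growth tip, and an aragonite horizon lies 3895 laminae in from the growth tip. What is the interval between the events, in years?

9981 years

Separation: 3895 − 568 = 3327 laminae.
At 3 years per lamina, 3327 × 3 = 9981 years.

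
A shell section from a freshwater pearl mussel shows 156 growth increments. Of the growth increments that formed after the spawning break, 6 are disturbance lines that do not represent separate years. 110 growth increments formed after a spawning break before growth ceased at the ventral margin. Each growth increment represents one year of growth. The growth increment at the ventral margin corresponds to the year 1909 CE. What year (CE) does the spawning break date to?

110 growth increments post-date the spawning break.
Excluding 6 false growth increments: 110 − 6 = 104.
The growth increment at the ventral margin is 1909 CE, so the spawning break dates to 1909 − 104 = 1805 CE.

1805 CE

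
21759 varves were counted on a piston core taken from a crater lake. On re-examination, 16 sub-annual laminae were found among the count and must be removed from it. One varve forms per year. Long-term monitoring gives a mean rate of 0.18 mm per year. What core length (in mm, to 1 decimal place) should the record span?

Correcting the raw count gives 21759 − 16 = 21743 true varves.
Length ≈ 0.18 × 21743 = 3913.7 mm.

3913.7 mm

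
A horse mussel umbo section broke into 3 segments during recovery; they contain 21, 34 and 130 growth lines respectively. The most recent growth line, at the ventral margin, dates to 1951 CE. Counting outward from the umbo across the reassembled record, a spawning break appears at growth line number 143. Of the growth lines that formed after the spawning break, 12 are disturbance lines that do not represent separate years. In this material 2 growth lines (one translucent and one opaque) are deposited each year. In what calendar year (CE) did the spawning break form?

Total growth lines = 21 + 34 + 130 = 185.
The spawning break sits at growth line 143 from the umbo, so 185 − 143 = 42 growth lines formed after it.
42 − 12 false = 30 true growth lines after the spawning break.
Dividing by 2 growth lines per year: 30 / 2 = 15 years.
The growth line at the ventral margin is 1951 CE, so the spawning break dates to 1951 − 15 = 1936 CE.

1936 CE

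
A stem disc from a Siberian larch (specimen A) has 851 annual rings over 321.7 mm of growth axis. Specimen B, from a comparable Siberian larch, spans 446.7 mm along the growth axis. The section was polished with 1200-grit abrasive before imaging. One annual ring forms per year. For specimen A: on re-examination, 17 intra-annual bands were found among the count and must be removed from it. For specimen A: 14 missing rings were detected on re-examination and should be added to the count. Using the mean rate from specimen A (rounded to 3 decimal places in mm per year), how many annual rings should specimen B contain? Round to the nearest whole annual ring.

Specimen A: correcting the raw count gives 851 − 17 + 14 = 848 true annual rings.
A: Extension rate ≈ 321.7 / 848 = 0.379 mm per year.
B spans 446.7 / 0.379 = 1178.63 years ≈ 1179 annual rings.

1179 annual rings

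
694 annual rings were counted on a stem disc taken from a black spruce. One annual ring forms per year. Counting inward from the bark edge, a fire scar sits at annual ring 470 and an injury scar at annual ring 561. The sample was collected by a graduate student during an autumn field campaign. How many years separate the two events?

Separation: 561 − 470 = 91 annual rings.
One annual ring per year makes the interval 91 years.

91 yr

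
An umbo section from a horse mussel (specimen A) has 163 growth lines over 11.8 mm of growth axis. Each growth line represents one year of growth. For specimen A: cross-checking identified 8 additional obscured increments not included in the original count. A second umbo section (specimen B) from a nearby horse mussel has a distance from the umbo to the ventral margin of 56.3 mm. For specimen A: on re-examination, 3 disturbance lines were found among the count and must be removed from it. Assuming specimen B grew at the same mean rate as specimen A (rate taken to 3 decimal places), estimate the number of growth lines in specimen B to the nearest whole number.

Specimen A: correcting the raw count gives 163 − 3 + 8 = 168 true growth lines.
A: 11.8 mm over 168 years gives 11.8 / 168 ≈ 0.070 mm/yr.
For B, 56.3 / 0.070 = 804.29 years ≈ 804 growth lines.

804 growth lines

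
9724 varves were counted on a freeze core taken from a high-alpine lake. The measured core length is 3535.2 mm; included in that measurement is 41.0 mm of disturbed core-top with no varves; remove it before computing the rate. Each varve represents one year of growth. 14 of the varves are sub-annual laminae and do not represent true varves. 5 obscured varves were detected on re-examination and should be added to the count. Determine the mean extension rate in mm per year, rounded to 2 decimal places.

0.36 mm per year

True varve count = 9724 − 14 + 5 = 9715.
Removing the 41.0 mm offcut leaves 3535.2 − 41.0 = 3494.2 mm.
Extension rate ≈ 3494.2 / 9715 = 0.36 mm per year.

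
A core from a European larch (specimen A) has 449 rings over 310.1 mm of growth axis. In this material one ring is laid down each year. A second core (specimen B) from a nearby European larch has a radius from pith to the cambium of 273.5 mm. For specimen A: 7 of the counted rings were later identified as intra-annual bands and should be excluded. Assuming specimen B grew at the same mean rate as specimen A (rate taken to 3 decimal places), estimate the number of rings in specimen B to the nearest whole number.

390 rings

Specimen A: adjusted count: 449 − 7 = 442 rings.
A: 310.1 mm over 442 years gives 310.1 / 442 ≈ 0.702 mm/yr.
Specimen B: 273.5 mm / 0.702 mm per year = 389.60 years ≈ 390 rings.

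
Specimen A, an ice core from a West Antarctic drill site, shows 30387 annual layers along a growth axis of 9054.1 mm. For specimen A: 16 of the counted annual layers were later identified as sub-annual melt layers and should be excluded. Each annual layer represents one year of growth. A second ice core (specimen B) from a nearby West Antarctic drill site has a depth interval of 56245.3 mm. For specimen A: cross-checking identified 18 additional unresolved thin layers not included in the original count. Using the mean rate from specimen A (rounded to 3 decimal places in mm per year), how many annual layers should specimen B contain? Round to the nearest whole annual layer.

Specimen A: correcting the raw count gives 30387 − 16 + 18 = 30389 true annual layers.
A: Extension rate ≈ 9054.1 / 30389 = 0.298 mm/yr.
B spans 56245.3 / 0.298 = 188742.62 years ≈ 188743 annual layers.

188743 annual layers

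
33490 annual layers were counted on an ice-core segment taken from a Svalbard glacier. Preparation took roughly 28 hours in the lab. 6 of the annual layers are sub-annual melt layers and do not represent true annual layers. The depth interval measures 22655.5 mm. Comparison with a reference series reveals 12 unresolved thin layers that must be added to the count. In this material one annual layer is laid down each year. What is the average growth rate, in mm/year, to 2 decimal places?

0.68 mm/year

True annual layer count = 33490 − 6 + 12 = 33496.
Mean rate = 22655.5 mm / 33496 years ≈ 0.68 mm/year.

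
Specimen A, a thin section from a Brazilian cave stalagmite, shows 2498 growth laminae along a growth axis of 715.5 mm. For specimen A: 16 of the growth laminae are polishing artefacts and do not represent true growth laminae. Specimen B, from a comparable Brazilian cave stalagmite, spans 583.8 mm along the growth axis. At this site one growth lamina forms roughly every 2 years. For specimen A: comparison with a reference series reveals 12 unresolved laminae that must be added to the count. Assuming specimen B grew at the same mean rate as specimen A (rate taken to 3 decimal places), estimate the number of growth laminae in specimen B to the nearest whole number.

Specimen A: after corrections the count is 2498 − 16 + 12 = 2494 growth laminae.
Specimen A: multiplying by 2 years per growth lamina: 2494 × 2 = 4988 years.
A: Mean rate = 715.5 mm / 4988 years ≈ 0.143 mm/year.
Specimen B: 583.8 mm / 0.143 mm per year = 4082.52 years; at 2 years per growth lamina that is 4082.52 / 2 ≈ 2041 growth laminae.

2041 growth laminae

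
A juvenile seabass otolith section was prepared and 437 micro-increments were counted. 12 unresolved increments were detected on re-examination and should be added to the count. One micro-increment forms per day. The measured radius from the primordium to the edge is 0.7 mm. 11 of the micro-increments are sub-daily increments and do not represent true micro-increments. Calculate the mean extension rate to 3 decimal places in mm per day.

Adjusted count: 437 − 11 + 12 = 438 micro-increments.
0.7 mm over 438 days gives 0.7 / 438 ≈ 0.002 mm per day.

0.002 mm per day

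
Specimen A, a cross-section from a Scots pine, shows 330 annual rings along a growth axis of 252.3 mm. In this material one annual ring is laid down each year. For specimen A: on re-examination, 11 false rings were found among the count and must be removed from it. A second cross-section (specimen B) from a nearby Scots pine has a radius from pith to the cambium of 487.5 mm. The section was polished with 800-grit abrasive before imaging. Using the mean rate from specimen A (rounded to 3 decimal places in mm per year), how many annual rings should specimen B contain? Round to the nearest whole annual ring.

616 annual rings

Specimen A: correcting the raw count gives 330 − 11 = 319 true annual rings.
A: 252.3 mm over 319 years gives 252.3 / 319 ≈ 0.791 mm/year.
B spans 487.5 / 0.791 = 616.31 years ≈ 616 annual rings.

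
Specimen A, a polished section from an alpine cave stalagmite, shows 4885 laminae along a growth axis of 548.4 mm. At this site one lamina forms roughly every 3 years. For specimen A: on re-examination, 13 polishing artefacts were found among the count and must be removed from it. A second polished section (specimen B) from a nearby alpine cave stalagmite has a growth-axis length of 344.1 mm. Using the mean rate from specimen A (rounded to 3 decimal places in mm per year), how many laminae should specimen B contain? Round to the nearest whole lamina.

Specimen A: true lamina count = 4885 − 13 = 4872.
Specimen A: at 3 years per lamina, 4872 × 3 = 14616 years.
A: Mean rate = 548.4 mm / 14616 years ≈ 0.038 mm/yr.
B spans 344.1 / 0.038 = 9055.26 years; at 3 years per lamina that is 9055.26 / 3 ≈ 3018 laminae.

3018 laminae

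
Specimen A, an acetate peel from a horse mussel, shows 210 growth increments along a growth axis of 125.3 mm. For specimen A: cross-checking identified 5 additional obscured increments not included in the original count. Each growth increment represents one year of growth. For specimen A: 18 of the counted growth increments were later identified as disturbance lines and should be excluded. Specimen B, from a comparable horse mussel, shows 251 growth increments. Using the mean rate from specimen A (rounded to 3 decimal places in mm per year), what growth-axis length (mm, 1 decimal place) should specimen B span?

Specimen A: correcting the raw count gives 210 − 18 + 5 = 197 true growth increments.
A: 125.3 mm over 197 years gives 125.3 / 197 ≈ 0.636 mm per year.
Length of B = 0.636 × 251 = 159.6 mm.

159.6 mm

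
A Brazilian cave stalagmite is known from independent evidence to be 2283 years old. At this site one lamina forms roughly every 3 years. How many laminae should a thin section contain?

At 3 years per lamina, 2283 / 3 = 761 laminae are expected.
So 761 laminae should be present.

761 laminae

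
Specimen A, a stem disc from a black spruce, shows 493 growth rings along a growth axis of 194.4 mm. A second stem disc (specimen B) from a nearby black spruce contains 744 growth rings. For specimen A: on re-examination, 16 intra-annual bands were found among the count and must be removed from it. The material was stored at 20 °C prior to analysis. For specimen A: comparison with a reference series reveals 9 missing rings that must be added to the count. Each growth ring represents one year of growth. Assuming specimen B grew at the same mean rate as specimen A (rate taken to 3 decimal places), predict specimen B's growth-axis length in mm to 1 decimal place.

297.6 mm

Specimen A: correcting the raw count gives 493 − 16 + 9 = 486 true growth rings.
A: 194.4 mm over 486 years gives 194.4 / 486 ≈ 0.400 mm/year.
B's length ≈ 0.400 × 744 = 297.6 mm.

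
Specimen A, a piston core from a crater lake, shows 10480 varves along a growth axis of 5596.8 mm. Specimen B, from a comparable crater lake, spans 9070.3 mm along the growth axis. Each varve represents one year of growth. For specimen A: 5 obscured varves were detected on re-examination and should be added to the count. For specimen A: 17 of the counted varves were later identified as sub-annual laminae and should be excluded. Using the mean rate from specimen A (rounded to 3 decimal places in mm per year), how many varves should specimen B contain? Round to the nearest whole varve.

16954 varves

Specimen A: correcting the raw count gives 10480 − 17 + 5 = 10468 true varves.
A: Extension rate ≈ 5596.8 / 10468 = 0.535 mm/year.
Specimen B: 9070.3 mm / 0.535 mm per year = 16953.83 years ≈ 16954 varves.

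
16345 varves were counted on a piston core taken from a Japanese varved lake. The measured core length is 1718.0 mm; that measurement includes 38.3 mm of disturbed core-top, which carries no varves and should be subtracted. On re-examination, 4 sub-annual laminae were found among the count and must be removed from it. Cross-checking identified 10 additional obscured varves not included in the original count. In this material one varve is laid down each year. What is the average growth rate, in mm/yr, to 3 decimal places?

True varve count = 16345 − 4 + 10 = 16351.
Removing the 38.3 mm offcut leaves 1718.0 − 38.3 = 1679.7 mm.
Extension rate ≈ 1679.7 / 16351 = 0.103 mm/yr.

0.103 mm/yr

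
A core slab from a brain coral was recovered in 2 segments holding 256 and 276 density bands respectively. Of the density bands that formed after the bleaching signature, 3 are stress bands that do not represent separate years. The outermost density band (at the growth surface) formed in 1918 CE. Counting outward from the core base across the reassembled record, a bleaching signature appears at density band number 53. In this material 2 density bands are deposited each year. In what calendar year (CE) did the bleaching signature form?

Total density bands = 256 + 276 = 532.
532 − 53 = 479 density bands lie beyond the bleaching signature toward the growth surface.
479 − 3 false = 476 true density bands after the bleaching signature.
With 2 density bands per year, 476 / 2 = 238 years.
Counting back 238 years from 1918 CE places the bleaching signature in 1918 − 238 = 1680 CE.

1680 CE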